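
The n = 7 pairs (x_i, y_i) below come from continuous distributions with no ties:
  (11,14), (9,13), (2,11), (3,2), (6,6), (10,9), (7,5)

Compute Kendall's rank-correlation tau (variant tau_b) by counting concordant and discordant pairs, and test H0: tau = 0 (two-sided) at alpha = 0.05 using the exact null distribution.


Step 1: Enumerate the 21 unordered pairs (i,j) with i<j and classify each by sign(x_j-x_i) * sign(y_j-y_i).
  (1,2):dx=-2,dy=-1->C; (1,3):dx=-9,dy=-3->C; (1,4):dx=-8,dy=-12->C; (1,5):dx=-5,dy=-8->C
  (1,6):dx=-1,dy=-5->C; (1,7):dx=-4,dy=-9->C; (2,3):dx=-7,dy=-2->C; (2,4):dx=-6,dy=-11->C
  (2,5):dx=-3,dy=-7->C; (2,6):dx=+1,dy=-4->D; (2,7):dx=-2,dy=-8->C; (3,4):dx=+1,dy=-9->D
  (3,5):dx=+4,dy=-5->D; (3,6):dx=+8,dy=-2->D; (3,7):dx=+5,dy=-6->D; (4,5):dx=+3,dy=+4->C
  (4,6):dx=+7,dy=+7->C; (4,7):dx=+4,dy=+3->C; (5,6):dx=+4,dy=+3->C; (5,7):dx=+1,dy=-1->D
  (6,7):dx=-3,dy=-4->C
Step 2: C = 15, D = 6, total pairs = 21.
Step 3: tau = (C - D)/(n(n-1)/2) = (15 - 6)/21 = 0.428571.
Step 4: Exact two-sided p-value (enumerate n! = 5040 permutations of y under H0): p = 0.238889.
Step 5: alpha = 0.05. fail to reject H0.

tau_b = 0.4286 (C=15, D=6), p = 0.238889, fail to reject H0.


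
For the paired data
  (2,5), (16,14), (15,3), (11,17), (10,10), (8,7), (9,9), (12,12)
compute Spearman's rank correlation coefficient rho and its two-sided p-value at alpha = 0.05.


Step 1: Rank x and y separately (midranks; no ties here).
rank(x): 2->1, 16->8, 15->7, 11->5, 10->4, 8->2, 9->3, 12->6
rank(y): 5->2, 14->7, 3->1, 17->8, 10->5, 7->3, 9->4, 12->6
Step 2: d_i = R_x(i) - R_y(i); compute d_i^2.
  (1-2)^2=1, (8-7)^2=1, (7-1)^2=36, (5-8)^2=9, (4-5)^2=1, (2-3)^2=1, (3-4)^2=1, (6-6)^2=0
sum(d^2) = 50.
Step 3: rho = 1 - 6*50 / (8*(8^2 - 1)) = 1 - 300/504 = 0.404762.
Step 4: Under H0, t = rho * sqrt((n-2)/(1-rho^2)) = 1.0842 ~ t(6).
Step 5: Two-sided p-value from the t-distribution with 6 df = 0.319889.
Step 6: alpha = 0.05. fail to reject H0.

rho = 0.4048, p = 0.319889, fail to reject H0 at alpha = 0.05.


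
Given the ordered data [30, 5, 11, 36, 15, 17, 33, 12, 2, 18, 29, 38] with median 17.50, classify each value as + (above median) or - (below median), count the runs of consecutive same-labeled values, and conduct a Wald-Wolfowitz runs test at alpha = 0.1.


Step 1: Compute median = 17.50; label A = above, B = below.
Labels in order: ABBABBABBAAA  (n_A = 6, n_B = 6)
Step 2: Count runs R = 7.
Step 3: Under H0 (random ordering), E[R] = 2*n_A*n_B/(n_A+n_B) + 1 = 2*6*6/12 + 1 = 7.0000.
        Var[R] = 2*n_A*n_B*(2*n_A*n_B - n_A - n_B) / ((n_A+n_B)^2 * (n_A+n_B-1)) = 4320/1584 = 2.7273.
        SD[R] = 1.6514.
Step 4: R = E[R], so z = 0 with no continuity correction.
Step 5: Two-sided p-value via normal approximation = 2*(1 - Phi(|z|)) = 1.000000.
Step 6: alpha = 0.1. fail to reject H0.

R = 7, z = 0.0000, p = 1.000000, fail to reject H0.


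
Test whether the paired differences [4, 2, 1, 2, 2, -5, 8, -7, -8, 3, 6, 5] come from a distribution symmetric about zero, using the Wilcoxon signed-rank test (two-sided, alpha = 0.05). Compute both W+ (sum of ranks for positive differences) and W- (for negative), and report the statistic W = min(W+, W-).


Step 1: Drop any zero differences (none here) and take |d_i|.
|d| = [4, 2, 1, 2, 2, 5, 8, 7, 8, 3, 6, 5]
Step 2: Midrank |d_i| (ties get averaged ranks).
ranks: |4|->6, |2|->3, |1|->1, |2|->3, |2|->3, |5|->7.5, |8|->11.5, |7|->10, |8|->11.5, |3|->5, |6|->9, |5|->7.5
Step 3: Attach original signs; sum ranks with positive sign and with negative sign.
W+ = 6 + 3 + 1 + 3 + 3 + 11.5 + 5 + 9 + 7.5 = 49
W- = 7.5 + 10 + 11.5 = 29
(Check: W+ + W- = 78 should equal n(n+1)/2 = 78.)
Step 4: Test statistic W = min(W+, W-) = 29.
Step 5: Ties in |d|, so use the tie-corrected normal approximation.
        E[W] = n(n+1)/4 = 12*13/4 = 39.
        Tie groups: |d|=2 (t=3), |d|=5 (t=2), |d|=8 (t=2); sum(t^3 - t) = 36.
        Var[W] = n(n+1)(2n+1)/24 - sum(t^3-t)/48 = 3900/24 - 36/48 = 161.75.
        z = (W - E[W]) / sqrt(Var[W]) = (29 - 39) / 12.7181 = -0.7863.
        Two-sided p = 2*Phi(z) = 0.431703.
Step 6: alpha = 0.05. fail to reject H0.

W+ = 49, W- = 29, W = min = 29, p = 0.431703, fail to reject H0.


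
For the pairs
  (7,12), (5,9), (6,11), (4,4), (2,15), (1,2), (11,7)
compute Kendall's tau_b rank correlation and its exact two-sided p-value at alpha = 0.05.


Step 1: Enumerate the 21 unordered pairs (i,j) with i<j and classify each by sign(x_j-x_i) * sign(y_j-y_i).
  (1,2):dx=-2,dy=-3->C; (1,3):dx=-1,dy=-1->C; (1,4):dx=-3,dy=-8->C; (1,5):dx=-5,dy=+3->D
  (1,6):dx=-6,dy=-10->C; (1,7):dx=+4,dy=-5->D; (2,3):dx=+1,dy=+2->C; (2,4):dx=-1,dy=-5->C
  (2,5):dx=-3,dy=+6->D; (2,6):dx=-4,dy=-7->C; (2,7):dx=+6,dy=-2->D; (3,4):dx=-2,dy=-7->C
  (3,5):dx=-4,dy=+4->D; (3,6):dx=-5,dy=-9->C; (3,7):dx=+5,dy=-4->D; (4,5):dx=-2,dy=+11->D
  (4,6):dx=-3,dy=-2->C; (4,7):dx=+7,dy=+3->C; (5,6):dx=-1,dy=-13->C; (5,7):dx=+9,dy=-8->D
  (6,7):dx=+10,dy=+5->C
Step 2: C = 13, D = 8, total pairs = 21.
Step 3: tau = (C - D)/(n(n-1)/2) = (13 - 8)/21 = 0.238095.
Step 4: Exact two-sided p-value (enumerate n! = 5040 permutations of y under H0): p = 0.561905.
Step 5: alpha = 0.05. fail to reject H0.

tau_b = 0.2381 (C=13, D=8), p = 0.561905, fail to reject H0.


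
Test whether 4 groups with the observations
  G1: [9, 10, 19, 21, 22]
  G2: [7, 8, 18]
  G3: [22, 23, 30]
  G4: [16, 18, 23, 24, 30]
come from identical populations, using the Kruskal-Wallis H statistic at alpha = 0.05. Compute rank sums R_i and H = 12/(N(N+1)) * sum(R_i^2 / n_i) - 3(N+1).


Step 1: Combine all N = 16 observations and assign midranks.
sorted (value, group, rank): (7,G2,1), (8,G2,2), (9,G1,3), (10,G1,4), (16,G4,5), (18,G2,6.5), (18,G4,6.5), (19,G1,8), (21,G1,9), (22,G1,10.5), (22,G3,10.5), (23,G3,12.5), (23,G4,12.5), (24,G4,14), (30,G3,15.5), (30,G4,15.5)
Step 2: Sum ranks within each group.
R_1 = 34.5 (n_1 = 5)
R_2 = 9.5 (n_2 = 3)
R_3 = 38.5 (n_3 = 3)
R_4 = 53.5 (n_4 = 5)
Step 3: H = 12/(N(N+1)) * sum(R_i^2/n_i) - 3(N+1)
     = 12/(16*17) * (34.5^2/5 + 9.5^2/3 + 38.5^2/3 + 53.5^2/5) - 3*17
     = 0.044118 * 1334.67 - 51
     = 7.882353.
Step 4: Ties present; correction factor C = 1 - 24/(16^3 - 16) = 0.994118. Corrected H = 7.882353 / 0.994118 = 7.928994.
Step 5: Under H0, H ~ chi^2(3); p-value = 0.047502.
Step 6: alpha = 0.05. reject H0.

H = 7.9290, df = 3, p = 0.047502, reject H0.


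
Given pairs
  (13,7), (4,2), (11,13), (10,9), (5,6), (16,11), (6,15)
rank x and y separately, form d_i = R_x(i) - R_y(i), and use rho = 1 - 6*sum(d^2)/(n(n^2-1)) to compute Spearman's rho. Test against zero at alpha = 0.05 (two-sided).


Step 1: Rank x and y separately (midranks; no ties here).
rank(x): 13->6, 4->1, 11->5, 10->4, 5->2, 16->7, 6->3
rank(y): 7->3, 2->1, 13->6, 9->4, 6->2, 11->5, 15->7
Step 2: d_i = R_x(i) - R_y(i); compute d_i^2.
  (6-3)^2=9, (1-1)^2=0, (5-6)^2=1, (4-4)^2=0, (2-2)^2=0, (7-5)^2=4, (3-7)^2=16
sum(d^2) = 30.
Step 3: rho = 1 - 6*30 / (7*(7^2 - 1)) = 1 - 180/336 = 0.464286.
Step 4: Under H0, t = rho * sqrt((n-2)/(1-rho^2)) = 1.1722 ~ t(5).
Step 5: Two-sided p-value from the t-distribution with 5 df = 0.293934.
Step 6: alpha = 0.05. fail to reject H0.

rho = 0.4643, p = 0.293934, fail to reject H0 at alpha = 0.05.


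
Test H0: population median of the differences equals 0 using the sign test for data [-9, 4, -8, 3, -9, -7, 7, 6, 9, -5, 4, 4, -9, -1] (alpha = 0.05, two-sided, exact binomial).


Step 1: Discard zero differences. Original n = 14; n_eff = number of nonzero differences = 14.
Nonzero differences (with sign): -9, +4, -8, +3, -9, -7, +7, +6, +9, -5, +4, +4, -9, -1
Step 2: Count signs: positive = 7, negative = 7.
Step 3: Under H0: P(positive) = 0.5, so the number of positives S ~ Bin(14, 0.5).
Step 4: Two-sided exact p-value = sum of Bin(14,0.5) probabilities at or below the observed probability = 1.000000.
Step 5: alpha = 0.05. fail to reject H0.

n_eff = 14, pos = 7, neg = 7, p = 1.000000, fail to reject H0.


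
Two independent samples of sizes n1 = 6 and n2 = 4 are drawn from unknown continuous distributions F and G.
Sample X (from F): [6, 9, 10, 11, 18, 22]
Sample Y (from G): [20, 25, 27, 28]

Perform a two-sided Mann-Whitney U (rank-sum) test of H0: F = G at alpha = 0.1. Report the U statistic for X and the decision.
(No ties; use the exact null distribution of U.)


Step 1: Combine and sort all 10 observations; assign midranks.
sorted (value, group): (6,X), (9,X), (10,X), (11,X), (18,X), (20,Y), (22,X), (25,Y), (27,Y), (28,Y)
ranks: 6->1, 9->2, 10->3, 11->4, 18->5, 20->6, 22->7, 25->8, 27->9, 28->10
Step 2: Rank sum for X: R1 = 1 + 2 + 3 + 4 + 5 + 7 = 22.
Step 3: U_X = R1 - n1(n1+1)/2 = 22 - 6*7/2 = 22 - 21 = 1.
       U_Y = n1*n2 - U_X = 24 - 1 = 23.
Step 4: No ties, so the exact null distribution of U (based on enumerating the C(10,6) = 210 equally likely rank assignments) gives the two-sided p-value.
Step 5: p-value = 0.019048; compare to alpha = 0.1. reject H0.

U_X = 1, p = 0.019048, reject H0 at alpha = 0.1.


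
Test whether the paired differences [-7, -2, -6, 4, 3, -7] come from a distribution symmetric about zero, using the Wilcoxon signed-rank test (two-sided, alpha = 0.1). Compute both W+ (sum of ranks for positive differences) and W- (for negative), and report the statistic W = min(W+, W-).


Step 1: Drop any zero differences (none here) and take |d_i|.
|d| = [7, 2, 6, 4, 3, 7]
Step 2: Midrank |d_i| (ties get averaged ranks).
ranks: |7|->5.5, |2|->1, |6|->4, |4|->3, |3|->2, |7|->5.5
Step 3: Attach original signs; sum ranks with positive sign and with negative sign.
W+ = 3 + 2 = 5
W- = 5.5 + 1 + 4 + 5.5 = 16
(Check: W+ + W- = 21 should equal n(n+1)/2 = 21.)
Step 4: Test statistic W = min(W+, W-) = 5.
Step 5: Ties in |d|, so use the tie-corrected normal approximation.
        E[W] = n(n+1)/4 = 6*7/4 = 10.5.
        Tie groups: |d|=7 (t=2); sum(t^3 - t) = 6.
        Var[W] = n(n+1)(2n+1)/24 - sum(t^3-t)/48 = 546/24 - 6/48 = 22.625.
        z = (W - E[W]) / sqrt(Var[W]) = (5 - 10.5) / 4.7566 = -1.1563.
        Two-sided p = 2*Phi(z) = 0.247561.
Step 6: alpha = 0.1. fail to reject H0.

W+ = 5, W- = 16, W = min = 5, p = 0.247561, fail to reject H0.


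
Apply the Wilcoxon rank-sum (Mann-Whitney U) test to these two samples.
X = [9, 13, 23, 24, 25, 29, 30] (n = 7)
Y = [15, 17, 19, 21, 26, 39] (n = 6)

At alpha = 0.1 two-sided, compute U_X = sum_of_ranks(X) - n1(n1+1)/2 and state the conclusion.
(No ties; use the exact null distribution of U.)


Step 1: Combine and sort all 13 observations; assign midranks.
sorted (value, group): (9,X), (13,X), (15,Y), (17,Y), (19,Y), (21,Y), (23,X), (24,X), (25,X), (26,Y), (29,X), (30,X), (39,Y)
ranks: 9->1, 13->2, 15->3, 17->4, 19->5, 21->6, 23->7, 24->8, 25->9, 26->10, 29->11, 30->12, 39->13
Step 2: Rank sum for X: R1 = 1 + 2 + 7 + 8 + 9 + 11 + 12 = 50.
Step 3: U_X = R1 - n1(n1+1)/2 = 50 - 7*8/2 = 50 - 28 = 22.
       U_Y = n1*n2 - U_X = 42 - 22 = 20.
Step 4: No ties, so the exact null distribution of U (based on enumerating the C(13,7) = 1716 equally likely rank assignments) gives the two-sided p-value.
Step 5: p-value = 0.945221; compare to alpha = 0.1. fail to reject H0.

U_X = 22, p = 0.945221, fail to reject H0 at alpha = 0.1.


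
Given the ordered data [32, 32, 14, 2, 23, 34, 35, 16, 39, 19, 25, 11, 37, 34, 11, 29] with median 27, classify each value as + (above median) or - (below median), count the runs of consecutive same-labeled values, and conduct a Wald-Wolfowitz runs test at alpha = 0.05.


Step 1: Compute median = 27; label A = above, B = below.
Labels in order: AABBBAABABBBAABA  (n_A = 8, n_B = 8)
Step 2: Count runs R = 9.
Step 3: Under H0 (random ordering), E[R] = 2*n_A*n_B/(n_A+n_B) + 1 = 2*8*8/16 + 1 = 9.0000.
        Var[R] = 2*n_A*n_B*(2*n_A*n_B - n_A - n_B) / ((n_A+n_B)^2 * (n_A+n_B-1)) = 14336/3840 = 3.7333.
        SD[R] = 1.9322.
Step 4: R = E[R], so z = 0 with no continuity correction.
Step 5: Two-sided p-value via normal approximation = 2*(1 - Phi(|z|)) = 1.000000.
Step 6: alpha = 0.05. fail to reject H0.

R = 9, z = 0.0000, p = 1.000000, fail to reject H0.


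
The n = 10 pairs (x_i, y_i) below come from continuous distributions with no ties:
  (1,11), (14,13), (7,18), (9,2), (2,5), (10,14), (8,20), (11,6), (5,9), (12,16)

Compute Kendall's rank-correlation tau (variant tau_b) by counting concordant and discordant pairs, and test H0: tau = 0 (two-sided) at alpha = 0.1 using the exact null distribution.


Step 1: Enumerate the 45 unordered pairs (i,j) with i<j and classify each by sign(x_j-x_i) * sign(y_j-y_i).
  (1,2):dx=+13,dy=+2->C; (1,3):dx=+6,dy=+7->C; (1,4):dx=+8,dy=-9->D; (1,5):dx=+1,dy=-6->D
  (1,6):dx=+9,dy=+3->C; (1,7):dx=+7,dy=+9->C; (1,8):dx=+10,dy=-5->D; (1,9):dx=+4,dy=-2->D
  (1,10):dx=+11,dy=+5->C; (2,3):dx=-7,dy=+5->D; (2,4):dx=-5,dy=-11->C; (2,5):dx=-12,dy=-8->C
  (2,6):dx=-4,dy=+1->D; (2,7):dx=-6,dy=+7->D; (2,8):dx=-3,dy=-7->C; (2,9):dx=-9,dy=-4->C
  (2,10):dx=-2,dy=+3->D; (3,4):dx=+2,dy=-16->D; (3,5):dx=-5,dy=-13->C; (3,6):dx=+3,dy=-4->D
  (3,7):dx=+1,dy=+2->C; (3,8):dx=+4,dy=-12->D; (3,9):dx=-2,dy=-9->C; (3,10):dx=+5,dy=-2->D
  (4,5):dx=-7,dy=+3->D; (4,6):dx=+1,dy=+12->C; (4,7):dx=-1,dy=+18->D; (4,8):dx=+2,dy=+4->C
  (4,9):dx=-4,dy=+7->D; (4,10):dx=+3,dy=+14->C; (5,6):dx=+8,dy=+9->C; (5,7):dx=+6,dy=+15->C
  (5,8):dx=+9,dy=+1->C; (5,9):dx=+3,dy=+4->C; (5,10):dx=+10,dy=+11->C; (6,7):dx=-2,dy=+6->D
  (6,8):dx=+1,dy=-8->D; (6,9):dx=-5,dy=-5->C; (6,10):dx=+2,dy=+2->C; (7,8):dx=+3,dy=-14->D
  (7,9):dx=-3,dy=-11->C; (7,10):dx=+4,dy=-4->D; (8,9):dx=-6,dy=+3->D; (8,10):dx=+1,dy=+10->C
  (9,10):dx=+7,dy=+7->C
Step 2: C = 25, D = 20, total pairs = 45.
Step 3: tau = (C - D)/(n(n-1)/2) = (25 - 20)/45 = 0.111111.
Step 4: Exact two-sided p-value (enumerate n! = 3628800 permutations of y under H0): p = 0.727490.
Step 5: alpha = 0.1. fail to reject H0.

tau_b = 0.1111 (C=25, D=20), p = 0.727490, fail to reject H0.


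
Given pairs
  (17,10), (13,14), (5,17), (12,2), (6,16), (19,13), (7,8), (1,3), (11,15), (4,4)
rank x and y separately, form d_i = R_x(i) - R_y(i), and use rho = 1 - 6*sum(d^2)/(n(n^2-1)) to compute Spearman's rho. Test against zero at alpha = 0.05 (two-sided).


Step 1: Rank x and y separately (midranks; no ties here).
rank(x): 17->9, 13->8, 5->3, 12->7, 6->4, 19->10, 7->5, 1->1, 11->6, 4->2
rank(y): 10->5, 14->7, 17->10, 2->1, 16->9, 13->6, 8->4, 3->2, 15->8, 4->3
Step 2: d_i = R_x(i) - R_y(i); compute d_i^2.
  (9-5)^2=16, (8-7)^2=1, (3-10)^2=49, (7-1)^2=36, (4-9)^2=25, (10-6)^2=16, (5-4)^2=1, (1-2)^2=1, (6-8)^2=4, (2-3)^2=1
sum(d^2) = 150.
Step 3: rho = 1 - 6*150 / (10*(10^2 - 1)) = 1 - 900/990 = 0.090909.
Step 4: Under H0, t = rho * sqrt((n-2)/(1-rho^2)) = 0.2582 ~ t(8).
Step 5: Two-sided p-value from the t-distribution with 8 df = 0.802772.
Step 6: alpha = 0.05. fail to reject H0.

rho = 0.0909, p = 0.802772, fail to reject H0 at alpha = 0.05.


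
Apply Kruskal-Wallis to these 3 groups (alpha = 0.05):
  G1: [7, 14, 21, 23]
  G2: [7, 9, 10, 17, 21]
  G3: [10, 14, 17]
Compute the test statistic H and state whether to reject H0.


Step 1: Combine all N = 12 observations and assign midranks.
sorted (value, group, rank): (7,G1,1.5), (7,G2,1.5), (9,G2,3), (10,G2,4.5), (10,G3,4.5), (14,G1,6.5), (14,G3,6.5), (17,G2,8.5), (17,G3,8.5), (21,G1,10.5), (21,G2,10.5), (23,G1,12)
Step 2: Sum ranks within each group.
R_1 = 30.5 (n_1 = 4)
R_2 = 28 (n_2 = 5)
R_3 = 19.5 (n_3 = 3)
Step 3: H = 12/(N(N+1)) * sum(R_i^2/n_i) - 3(N+1)
     = 12/(12*13) * (30.5^2/4 + 28^2/5 + 19.5^2/3) - 3*13
     = 0.076923 * 516.112 - 39
     = 0.700962.
Step 4: Ties present; correction factor C = 1 - 30/(12^3 - 12) = 0.982517. Corrected H = 0.700962 / 0.982517 = 0.713434.
Step 5: Under H0, H ~ chi^2(2); p-value = 0.699971.
Step 6: alpha = 0.05. fail to reject H0.

H = 0.7134, df = 2, p = 0.699971, fail to reject H0.


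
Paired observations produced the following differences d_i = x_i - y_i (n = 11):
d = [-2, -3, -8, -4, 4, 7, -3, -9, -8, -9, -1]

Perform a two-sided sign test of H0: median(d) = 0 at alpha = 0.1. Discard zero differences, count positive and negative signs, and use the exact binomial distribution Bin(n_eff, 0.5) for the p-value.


Step 1: Discard zero differences. Original n = 11; n_eff = number of nonzero differences = 11.
Nonzero differences (with sign): -2, -3, -8, -4, +4, +7, -3, -9, -8, -9, -1
Step 2: Count signs: positive = 2, negative = 9.
Step 3: Under H0: P(positive) = 0.5, so the number of positives S ~ Bin(11, 0.5).
Step 4: Two-sided exact p-value = sum of Bin(11,0.5) probabilities at or below the observed probability = 0.065430.
Step 5: alpha = 0.1. reject H0.

n_eff = 11, pos = 2, neg = 9, p = 0.065430, reject H0.


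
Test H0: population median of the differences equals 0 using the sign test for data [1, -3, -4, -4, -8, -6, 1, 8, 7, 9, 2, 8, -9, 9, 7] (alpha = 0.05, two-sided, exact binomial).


Step 1: Discard zero differences. Original n = 15; n_eff = number of nonzero differences = 15.
Nonzero differences (with sign): +1, -3, -4, -4, -8, -6, +1, +8, +7, +9, +2, +8, -9, +9, +7
Step 2: Count signs: positive = 9, negative = 6.
Step 3: Under H0: P(positive) = 0.5, so the number of positives S ~ Bin(15, 0.5).
Step 4: Two-sided exact p-value = sum of Bin(15,0.5) probabilities at or below the observed probability = 0.607239.
Step 5: alpha = 0.05. fail to reject H0.

n_eff = 15, pos = 9, neg = 6, p = 0.607239, fail to reject H0.


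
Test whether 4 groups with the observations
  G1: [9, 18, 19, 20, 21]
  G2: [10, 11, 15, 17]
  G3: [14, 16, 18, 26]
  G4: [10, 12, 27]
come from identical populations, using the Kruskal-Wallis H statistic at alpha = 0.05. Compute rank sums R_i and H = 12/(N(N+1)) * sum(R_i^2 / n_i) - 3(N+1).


Step 1: Combine all N = 16 observations and assign midranks.
sorted (value, group, rank): (9,G1,1), (10,G2,2.5), (10,G4,2.5), (11,G2,4), (12,G4,5), (14,G3,6), (15,G2,7), (16,G3,8), (17,G2,9), (18,G1,10.5), (18,G3,10.5), (19,G1,12), (20,G1,13), (21,G1,14), (26,G3,15), (27,G4,16)
Step 2: Sum ranks within each group.
R_1 = 50.5 (n_1 = 5)
R_2 = 22.5 (n_2 = 4)
R_3 = 39.5 (n_3 = 4)
R_4 = 23.5 (n_4 = 3)
Step 3: H = 12/(N(N+1)) * sum(R_i^2/n_i) - 3(N+1)
     = 12/(16*17) * (50.5^2/5 + 22.5^2/4 + 39.5^2/4 + 23.5^2/3) - 3*17
     = 0.044118 * 1210.76 - 51
     = 2.415809.
Step 4: Ties present; correction factor C = 1 - 12/(16^3 - 16) = 0.997059. Corrected H = 2.415809 / 0.997059 = 2.422935.
Step 5: Under H0, H ~ chi^2(3); p-value = 0.489380.
Step 6: alpha = 0.05. fail to reject H0.

H = 2.4229, df = 3, p = 0.489380, fail to reject H0.


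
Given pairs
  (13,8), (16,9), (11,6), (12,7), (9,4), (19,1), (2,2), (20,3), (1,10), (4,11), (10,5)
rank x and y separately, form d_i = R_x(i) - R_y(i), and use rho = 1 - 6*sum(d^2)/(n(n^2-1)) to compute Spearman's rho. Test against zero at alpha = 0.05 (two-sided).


Step 1: Rank x and y separately (midranks; no ties here).
rank(x): 13->8, 16->9, 11->6, 12->7, 9->4, 19->10, 2->2, 20->11, 1->1, 4->3, 10->5
rank(y): 8->8, 9->9, 6->6, 7->7, 4->4, 1->1, 2->2, 3->3, 10->10, 11->11, 5->5
Step 2: d_i = R_x(i) - R_y(i); compute d_i^2.
  (8-8)^2=0, (9-9)^2=0, (6-6)^2=0, (7-7)^2=0, (4-4)^2=0, (10-1)^2=81, (2-2)^2=0, (11-3)^2=64, (1-10)^2=81, (3-11)^2=64, (5-5)^2=0
sum(d^2) = 290.
Step 3: rho = 1 - 6*290 / (11*(11^2 - 1)) = 1 - 1740/1320 = -0.318182.
Step 4: Under H0, t = rho * sqrt((n-2)/(1-rho^2)) = -1.0069 ~ t(9).
Step 5: Two-sided p-value from the t-distribution with 9 df = 0.340298.
Step 6: alpha = 0.05. fail to reject H0.

rho = -0.3182, p = 0.340298, fail to reject H0 at alpha = 0.05.


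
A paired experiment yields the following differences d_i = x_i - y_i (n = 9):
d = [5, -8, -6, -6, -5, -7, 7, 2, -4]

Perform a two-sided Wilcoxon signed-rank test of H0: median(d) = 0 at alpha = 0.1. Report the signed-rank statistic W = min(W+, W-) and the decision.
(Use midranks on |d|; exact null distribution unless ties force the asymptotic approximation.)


Step 1: Drop any zero differences (none here) and take |d_i|.
|d| = [5, 8, 6, 6, 5, 7, 7, 2, 4]
Step 2: Midrank |d_i| (ties get averaged ranks).
ranks: |5|->3.5, |8|->9, |6|->5.5, |6|->5.5, |5|->3.5, |7|->7.5, |7|->7.5, |2|->1, |4|->2
Step 3: Attach original signs; sum ranks with positive sign and with negative sign.
W+ = 3.5 + 7.5 + 1 = 12
W- = 9 + 5.5 + 5.5 + 3.5 + 7.5 + 2 = 33
(Check: W+ + W- = 45 should equal n(n+1)/2 = 45.)
Step 4: Test statistic W = min(W+, W-) = 12.
Step 5: Ties in |d|, so use the tie-corrected normal approximation.
        E[W] = n(n+1)/4 = 9*10/4 = 22.5.
        Tie groups: |d|=5 (t=2), |d|=6 (t=2), |d|=7 (t=2); sum(t^3 - t) = 18.
        Var[W] = n(n+1)(2n+1)/24 - sum(t^3-t)/48 = 1710/24 - 18/48 = 70.875.
        z = (W - E[W]) / sqrt(Var[W]) = (12 - 22.5) / 8.4187 = -1.2472.
        Two-sided p = 2*Phi(z) = 0.212317.
Step 6: alpha = 0.1. fail to reject H0.

W+ = 12, W- = 33, W = min = 12, p = 0.212317, fail to reject H0.


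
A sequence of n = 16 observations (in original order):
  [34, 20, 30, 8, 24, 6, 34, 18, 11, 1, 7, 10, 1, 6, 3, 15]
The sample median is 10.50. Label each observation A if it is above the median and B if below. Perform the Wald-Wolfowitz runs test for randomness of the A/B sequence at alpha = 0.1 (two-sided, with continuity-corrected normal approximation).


Step 1: Compute median = 10.50; label A = above, B = below.
Labels in order: AAABABAAABBBBBBA  (n_A = 8, n_B = 8)
Step 2: Count runs R = 7.
Step 3: Under H0 (random ordering), E[R] = 2*n_A*n_B/(n_A+n_B) + 1 = 2*8*8/16 + 1 = 9.0000.
        Var[R] = 2*n_A*n_B*(2*n_A*n_B - n_A - n_B) / ((n_A+n_B)^2 * (n_A+n_B-1)) = 14336/3840 = 3.7333.
        SD[R] = 1.9322.
Step 4: Continuity-corrected z = (R + 0.5 - E[R]) / SD[R] = (7 + 0.5 - 9.0000) / 1.9322 = -0.7763.
Step 5: Two-sided p-value via normal approximation = 2*(1 - Phi(|z|)) = 0.437558.
Step 6: alpha = 0.1. fail to reject H0.

R = 7, z = -0.7763, p = 0.437558, fail to reject H0.


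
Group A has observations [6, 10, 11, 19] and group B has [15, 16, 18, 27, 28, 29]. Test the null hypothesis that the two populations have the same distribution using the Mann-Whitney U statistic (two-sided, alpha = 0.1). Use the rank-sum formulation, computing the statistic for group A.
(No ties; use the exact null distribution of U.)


Step 1: Combine and sort all 10 observations; assign midranks.
sorted (value, group): (6,X), (10,X), (11,X), (15,Y), (16,Y), (18,Y), (19,X), (27,Y), (28,Y), (29,Y)
ranks: 6->1, 10->2, 11->3, 15->4, 16->5, 18->6, 19->7, 27->8, 28->9, 29->10
Step 2: Rank sum for X: R1 = 1 + 2 + 3 + 7 = 13.
Step 3: U_X = R1 - n1(n1+1)/2 = 13 - 4*5/2 = 13 - 10 = 3.
       U_Y = n1*n2 - U_X = 24 - 3 = 21.
Step 4: No ties, so the exact null distribution of U (based on enumerating the C(10,4) = 210 equally likely rank assignments) gives the two-sided p-value.
Step 5: p-value = 0.066667; compare to alpha = 0.1. reject H0.

U_X = 3, p = 0.066667, reject H0 at alpha = 0.1.


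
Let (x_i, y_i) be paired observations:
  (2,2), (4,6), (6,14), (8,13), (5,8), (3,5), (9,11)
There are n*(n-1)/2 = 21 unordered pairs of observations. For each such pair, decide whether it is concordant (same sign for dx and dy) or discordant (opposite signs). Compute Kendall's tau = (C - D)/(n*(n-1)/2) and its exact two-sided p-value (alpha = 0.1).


Step 1: Enumerate the 21 unordered pairs (i,j) with i<j and classify each by sign(x_j-x_i) * sign(y_j-y_i).
  (1,2):dx=+2,dy=+4->C; (1,3):dx=+4,dy=+12->C; (1,4):dx=+6,dy=+11->C; (1,5):dx=+3,dy=+6->C
  (1,6):dx=+1,dy=+3->C; (1,7):dx=+7,dy=+9->C; (2,3):dx=+2,dy=+8->C; (2,4):dx=+4,dy=+7->C
  (2,5):dx=+1,dy=+2->C; (2,6):dx=-1,dy=-1->C; (2,7):dx=+5,dy=+5->C; (3,4):dx=+2,dy=-1->D
  (3,5):dx=-1,dy=-6->C; (3,6):dx=-3,dy=-9->C; (3,7):dx=+3,dy=-3->D; (4,5):dx=-3,dy=-5->C
  (4,6):dx=-5,dy=-8->C; (4,7):dx=+1,dy=-2->D; (5,6):dx=-2,dy=-3->C; (5,7):dx=+4,dy=+3->C
  (6,7):dx=+6,dy=+6->C
Step 2: C = 18, D = 3, total pairs = 21.
Step 3: tau = (C - D)/(n(n-1)/2) = (18 - 3)/21 = 0.714286.
Step 4: Exact two-sided p-value (enumerate n! = 5040 permutations of y under H0): p = 0.030159.
Step 5: alpha = 0.1. reject H0.

tau_b = 0.7143 (C=18, D=3), p = 0.030159, reject H0.


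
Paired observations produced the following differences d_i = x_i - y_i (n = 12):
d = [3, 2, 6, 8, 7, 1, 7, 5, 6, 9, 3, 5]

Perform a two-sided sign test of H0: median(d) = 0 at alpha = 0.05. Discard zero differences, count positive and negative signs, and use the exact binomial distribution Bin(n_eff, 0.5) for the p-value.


Step 1: Discard zero differences. Original n = 12; n_eff = number of nonzero differences = 12.
Nonzero differences (with sign): +3, +2, +6, +8, +7, +1, +7, +5, +6, +9, +3, +5
Step 2: Count signs: positive = 12, negative = 0.
Step 3: Under H0: P(positive) = 0.5, so the number of positives S ~ Bin(12, 0.5).
Step 4: Two-sided exact p-value = sum of Bin(12,0.5) probabilities at or below the observed probability = 0.000488.
Step 5: alpha = 0.05. reject H0.

n_eff = 12, pos = 12, neg = 0, p = 0.000488, reject H0.


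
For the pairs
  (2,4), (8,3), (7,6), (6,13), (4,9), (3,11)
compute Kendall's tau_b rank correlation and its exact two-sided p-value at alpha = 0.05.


Step 1: Enumerate the 15 unordered pairs (i,j) with i<j and classify each by sign(x_j-x_i) * sign(y_j-y_i).
  (1,2):dx=+6,dy=-1->D; (1,3):dx=+5,dy=+2->C; (1,4):dx=+4,dy=+9->C; (1,5):dx=+2,dy=+5->C
  (1,6):dx=+1,dy=+7->C; (2,3):dx=-1,dy=+3->D; (2,4):dx=-2,dy=+10->D; (2,5):dx=-4,dy=+6->D
  (2,6):dx=-5,dy=+8->D; (3,4):dx=-1,dy=+7->D; (3,5):dx=-3,dy=+3->D; (3,6):dx=-4,dy=+5->D
  (4,5):dx=-2,dy=-4->C; (4,6):dx=-3,dy=-2->C; (5,6):dx=-1,dy=+2->D
Step 2: C = 6, D = 9, total pairs = 15.
Step 3: tau = (C - D)/(n(n-1)/2) = (6 - 9)/15 = -0.200000.
Step 4: Exact two-sided p-value (enumerate n! = 720 permutations of y under H0): p = 0.719444.
Step 5: alpha = 0.05. fail to reject H0.

tau_b = -0.2000 (C=6, D=9), p = 0.719444, fail to reject H0.


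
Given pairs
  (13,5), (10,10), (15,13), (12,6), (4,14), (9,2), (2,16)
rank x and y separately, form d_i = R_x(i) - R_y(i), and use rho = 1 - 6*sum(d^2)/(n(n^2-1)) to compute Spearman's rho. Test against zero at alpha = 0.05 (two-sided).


Step 1: Rank x and y separately (midranks; no ties here).
rank(x): 13->6, 10->4, 15->7, 12->5, 4->2, 9->3, 2->1
rank(y): 5->2, 10->4, 13->5, 6->3, 14->6, 2->1, 16->7
Step 2: d_i = R_x(i) - R_y(i); compute d_i^2.
  (6-2)^2=16, (4-4)^2=0, (7-5)^2=4, (5-3)^2=4, (2-6)^2=16, (3-1)^2=4, (1-7)^2=36
sum(d^2) = 80.
Step 3: rho = 1 - 6*80 / (7*(7^2 - 1)) = 1 - 480/336 = -0.428571.
Step 4: Under H0, t = rho * sqrt((n-2)/(1-rho^2)) = -1.0607 ~ t(5).
Step 5: Two-sided p-value from the t-distribution with 5 df = 0.337368.
Step 6: alpha = 0.05. fail to reject H0.

rho = -0.4286, p = 0.337368, fail to reject H0 at alpha = 0.05.


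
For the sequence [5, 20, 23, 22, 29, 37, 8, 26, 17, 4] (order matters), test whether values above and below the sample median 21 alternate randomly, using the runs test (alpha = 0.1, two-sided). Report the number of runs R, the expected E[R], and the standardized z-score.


Step 1: Compute median = 21; label A = above, B = below.
Labels in order: BBAAAABABB  (n_A = 5, n_B = 5)
Step 2: Count runs R = 5.
Step 3: Under H0 (random ordering), E[R] = 2*n_A*n_B/(n_A+n_B) + 1 = 2*5*5/10 + 1 = 6.0000.
        Var[R] = 2*n_A*n_B*(2*n_A*n_B - n_A - n_B) / ((n_A+n_B)^2 * (n_A+n_B-1)) = 2000/900 = 2.2222.
        SD[R] = 1.4907.
Step 4: Continuity-corrected z = (R + 0.5 - E[R]) / SD[R] = (5 + 0.5 - 6.0000) / 1.4907 = -0.3354.
Step 5: Two-sided p-value via normal approximation = 2*(1 - Phi(|z|)) = 0.737316.
Step 6: alpha = 0.1. fail to reject H0.

R = 5, z = -0.3354, p = 0.737316, fail to reject H0.


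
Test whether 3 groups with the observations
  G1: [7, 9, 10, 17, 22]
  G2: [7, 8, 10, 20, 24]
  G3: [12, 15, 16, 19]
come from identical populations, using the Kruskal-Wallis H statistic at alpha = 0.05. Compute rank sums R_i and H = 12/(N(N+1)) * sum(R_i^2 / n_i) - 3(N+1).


Step 1: Combine all N = 14 observations and assign midranks.
sorted (value, group, rank): (7,G1,1.5), (7,G2,1.5), (8,G2,3), (9,G1,4), (10,G1,5.5), (10,G2,5.5), (12,G3,7), (15,G3,8), (16,G3,9), (17,G1,10), (19,G3,11), (20,G2,12), (22,G1,13), (24,G2,14)
Step 2: Sum ranks within each group.
R_1 = 34 (n_1 = 5)
R_2 = 36 (n_2 = 5)
R_3 = 35 (n_3 = 4)
Step 3: H = 12/(N(N+1)) * sum(R_i^2/n_i) - 3(N+1)
     = 12/(14*15) * (34^2/5 + 36^2/5 + 35^2/4) - 3*15
     = 0.057143 * 796.65 - 45
     = 0.522857.
Step 4: Ties present; correction factor C = 1 - 12/(14^3 - 14) = 0.995604. Corrected H = 0.522857 / 0.995604 = 0.525166.
Step 5: Under H0, H ~ chi^2(2); p-value = 0.769063.
Step 6: alpha = 0.05. fail to reject H0.

H = 0.5252, df = 2, p = 0.769063, fail to reject H0.


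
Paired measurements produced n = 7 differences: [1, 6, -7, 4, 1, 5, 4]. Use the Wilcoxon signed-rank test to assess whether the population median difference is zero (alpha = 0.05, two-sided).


Step 1: Drop any zero differences (none here) and take |d_i|.
|d| = [1, 6, 7, 4, 1, 5, 4]
Step 2: Midrank |d_i| (ties get averaged ranks).
ranks: |1|->1.5, |6|->6, |7|->7, |4|->3.5, |1|->1.5, |5|->5, |4|->3.5
Step 3: Attach original signs; sum ranks with positive sign and with negative sign.
W+ = 1.5 + 6 + 3.5 + 1.5 + 5 + 3.5 = 21
W- = 7 = 7
(Check: W+ + W- = 28 should equal n(n+1)/2 = 28.)
Step 4: Test statistic W = min(W+, W-) = 7.
Step 5: Ties in |d|, so use the tie-corrected normal approximation.
        E[W] = n(n+1)/4 = 7*8/4 = 14.
        Tie groups: |d|=1 (t=2), |d|=4 (t=2); sum(t^3 - t) = 12.
        Var[W] = n(n+1)(2n+1)/24 - sum(t^3-t)/48 = 840/24 - 12/48 = 34.75.
        z = (W - E[W]) / sqrt(Var[W]) = (7 - 14) / 5.8949 = -1.1875.
        Two-sided p = 2*Phi(z) = 0.235044.
Step 6: alpha = 0.05. fail to reject H0.

W+ = 21, W- = 7, W = min = 7, p = 0.235044, fail to reject H0.


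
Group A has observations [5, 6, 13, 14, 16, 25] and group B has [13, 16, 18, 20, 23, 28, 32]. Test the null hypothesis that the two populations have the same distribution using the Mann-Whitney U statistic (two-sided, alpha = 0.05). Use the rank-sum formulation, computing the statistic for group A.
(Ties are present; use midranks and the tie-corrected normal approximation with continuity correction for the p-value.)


Step 1: Combine and sort all 13 observations; assign midranks.
sorted (value, group): (5,X), (6,X), (13,X), (13,Y), (14,X), (16,X), (16,Y), (18,Y), (20,Y), (23,Y), (25,X), (28,Y), (32,Y)
ranks: 5->1, 6->2, 13->3.5, 13->3.5, 14->5, 16->6.5, 16->6.5, 18->8, 20->9, 23->10, 25->11, 28->12, 32->13
Step 2: Rank sum for X: R1 = 1 + 2 + 3.5 + 5 + 6.5 + 11 = 29.
Step 3: U_X = R1 - n1(n1+1)/2 = 29 - 6*7/2 = 29 - 21 = 8.
       U_Y = n1*n2 - U_X = 42 - 8 = 34.
Step 4: Ties are present, so use the tie-corrected normal approximation (with continuity correction) for the p-value.
Step 5: p-value = 0.073351; compare to alpha = 0.05. fail to reject H0.

U_X = 8, p = 0.073351, fail to reject H0 at alpha = 0.05.


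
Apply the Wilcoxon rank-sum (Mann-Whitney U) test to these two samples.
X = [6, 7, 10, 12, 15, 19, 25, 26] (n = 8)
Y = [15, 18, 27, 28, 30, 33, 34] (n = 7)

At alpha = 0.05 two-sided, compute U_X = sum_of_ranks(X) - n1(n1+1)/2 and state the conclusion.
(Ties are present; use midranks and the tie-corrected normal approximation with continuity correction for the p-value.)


Step 1: Combine and sort all 15 observations; assign midranks.
sorted (value, group): (6,X), (7,X), (10,X), (12,X), (15,X), (15,Y), (18,Y), (19,X), (25,X), (26,X), (27,Y), (28,Y), (30,Y), (33,Y), (34,Y)
ranks: 6->1, 7->2, 10->3, 12->4, 15->5.5, 15->5.5, 18->7, 19->8, 25->9, 26->10, 27->11, 28->12, 30->13, 33->14, 34->15
Step 2: Rank sum for X: R1 = 1 + 2 + 3 + 4 + 5.5 + 8 + 9 + 10 = 42.5.
Step 3: U_X = R1 - n1(n1+1)/2 = 42.5 - 8*9/2 = 42.5 - 36 = 6.5.
       U_Y = n1*n2 - U_X = 56 - 6.5 = 49.5.
Step 4: Ties are present, so use the tie-corrected normal approximation (with continuity correction) for the p-value.
Step 5: p-value = 0.014997; compare to alpha = 0.05. reject H0.

U_X = 6.5, p = 0.014997, reject H0 at alpha = 0.05.


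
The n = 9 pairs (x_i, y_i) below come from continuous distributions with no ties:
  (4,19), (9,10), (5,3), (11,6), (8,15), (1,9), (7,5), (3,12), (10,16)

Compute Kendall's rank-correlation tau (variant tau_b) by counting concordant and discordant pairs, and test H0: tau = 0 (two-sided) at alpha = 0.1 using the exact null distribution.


Step 1: Enumerate the 36 unordered pairs (i,j) with i<j and classify each by sign(x_j-x_i) * sign(y_j-y_i).
  (1,2):dx=+5,dy=-9->D; (1,3):dx=+1,dy=-16->D; (1,4):dx=+7,dy=-13->D; (1,5):dx=+4,dy=-4->D
  (1,6):dx=-3,dy=-10->C; (1,7):dx=+3,dy=-14->D; (1,8):dx=-1,dy=-7->C; (1,9):dx=+6,dy=-3->D
  (2,3):dx=-4,dy=-7->C; (2,4):dx=+2,dy=-4->D; (2,5):dx=-1,dy=+5->D; (2,6):dx=-8,dy=-1->C
  (2,7):dx=-2,dy=-5->C; (2,8):dx=-6,dy=+2->D; (2,9):dx=+1,dy=+6->C; (3,4):dx=+6,dy=+3->C
  (3,5):dx=+3,dy=+12->C; (3,6):dx=-4,dy=+6->D; (3,7):dx=+2,dy=+2->C; (3,8):dx=-2,dy=+9->D
  (3,9):dx=+5,dy=+13->C; (4,5):dx=-3,dy=+9->D; (4,6):dx=-10,dy=+3->D; (4,7):dx=-4,dy=-1->C
  (4,8):dx=-8,dy=+6->D; (4,9):dx=-1,dy=+10->D; (5,6):dx=-7,dy=-6->C; (5,7):dx=-1,dy=-10->C
  (5,8):dx=-5,dy=-3->C; (5,9):dx=+2,dy=+1->C; (6,7):dx=+6,dy=-4->D; (6,8):dx=+2,dy=+3->C
  (6,9):dx=+9,dy=+7->C; (7,8):dx=-4,dy=+7->D; (7,9):dx=+3,dy=+11->C; (8,9):dx=+7,dy=+4->C
Step 2: C = 19, D = 17, total pairs = 36.
Step 3: tau = (C - D)/(n(n-1)/2) = (19 - 17)/36 = 0.055556.
Step 4: Exact two-sided p-value (enumerate n! = 362880 permutations of y under H0): p = 0.919455.
Step 5: alpha = 0.1. fail to reject H0.

tau_b = 0.0556 (C=19, D=17), p = 0.919455, fail to reject H0.


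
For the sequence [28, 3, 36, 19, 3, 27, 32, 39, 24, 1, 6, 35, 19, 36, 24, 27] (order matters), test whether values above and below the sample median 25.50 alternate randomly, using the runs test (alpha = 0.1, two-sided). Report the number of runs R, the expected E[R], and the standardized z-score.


Step 1: Compute median = 25.50; label A = above, B = below.
Labels in order: ABABBAAABBBABABA  (n_A = 8, n_B = 8)
Step 2: Count runs R = 11.
Step 3: Under H0 (random ordering), E[R] = 2*n_A*n_B/(n_A+n_B) + 1 = 2*8*8/16 + 1 = 9.0000.
        Var[R] = 2*n_A*n_B*(2*n_A*n_B - n_A - n_B) / ((n_A+n_B)^2 * (n_A+n_B-1)) = 14336/3840 = 3.7333.
        SD[R] = 1.9322.
Step 4: Continuity-corrected z = (R - 0.5 - E[R]) / SD[R] = (11 - 0.5 - 9.0000) / 1.9322 = 0.7763.
Step 5: Two-sided p-value via normal approximation = 2*(1 - Phi(|z|)) = 0.437558.
Step 6: alpha = 0.1. fail to reject H0.

R = 11, z = 0.7763, p = 0.437558, fail to reject H0.


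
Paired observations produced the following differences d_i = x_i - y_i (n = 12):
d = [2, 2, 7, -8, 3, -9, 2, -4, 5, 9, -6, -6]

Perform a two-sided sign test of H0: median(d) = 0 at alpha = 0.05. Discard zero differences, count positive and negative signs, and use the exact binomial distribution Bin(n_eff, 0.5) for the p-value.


Step 1: Discard zero differences. Original n = 12; n_eff = number of nonzero differences = 12.
Nonzero differences (with sign): +2, +2, +7, -8, +3, -9, +2, -4, +5, +9, -6, -6
Step 2: Count signs: positive = 7, negative = 5.
Step 3: Under H0: P(positive) = 0.5, so the number of positives S ~ Bin(12, 0.5).
Step 4: Two-sided exact p-value = sum of Bin(12,0.5) probabilities at or below the observed probability = 0.774414.
Step 5: alpha = 0.05. fail to reject H0.

n_eff = 12, pos = 7, neg = 5, p = 0.774414, fail to reject H0.


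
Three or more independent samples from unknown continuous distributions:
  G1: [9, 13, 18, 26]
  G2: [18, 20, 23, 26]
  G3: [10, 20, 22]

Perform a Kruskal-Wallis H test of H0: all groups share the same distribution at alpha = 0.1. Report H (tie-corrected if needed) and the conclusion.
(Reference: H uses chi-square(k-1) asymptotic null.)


Step 1: Combine all N = 11 observations and assign midranks.
sorted (value, group, rank): (9,G1,1), (10,G3,2), (13,G1,3), (18,G1,4.5), (18,G2,4.5), (20,G2,6.5), (20,G3,6.5), (22,G3,8), (23,G2,9), (26,G1,10.5), (26,G2,10.5)
Step 2: Sum ranks within each group.
R_1 = 19 (n_1 = 4)
R_2 = 30.5 (n_2 = 4)
R_3 = 16.5 (n_3 = 3)
Step 3: H = 12/(N(N+1)) * sum(R_i^2/n_i) - 3(N+1)
     = 12/(11*12) * (19^2/4 + 30.5^2/4 + 16.5^2/3) - 3*12
     = 0.090909 * 413.562 - 36
     = 1.596591.
Step 4: Ties present; correction factor C = 1 - 18/(11^3 - 11) = 0.986364. Corrected H = 1.596591 / 0.986364 = 1.618664.
Step 5: Under H0, H ~ chi^2(2); p-value = 0.445155.
Step 6: alpha = 0.1. fail to reject H0.

H = 1.6187, df = 2, p = 0.445155, fail to reject H0.


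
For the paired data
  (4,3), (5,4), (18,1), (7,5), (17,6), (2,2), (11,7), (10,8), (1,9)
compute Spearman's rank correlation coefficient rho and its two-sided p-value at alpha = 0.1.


Step 1: Rank x and y separately (midranks; no ties here).
rank(x): 4->3, 5->4, 18->9, 7->5, 17->8, 2->2, 11->7, 10->6, 1->1
rank(y): 3->3, 4->4, 1->1, 5->5, 6->6, 2->2, 7->7, 8->8, 9->9
Step 2: d_i = R_x(i) - R_y(i); compute d_i^2.
  (3-3)^2=0, (4-4)^2=0, (9-1)^2=64, (5-5)^2=0, (8-6)^2=4, (2-2)^2=0, (7-7)^2=0, (6-8)^2=4, (1-9)^2=64
sum(d^2) = 136.
Step 3: rho = 1 - 6*136 / (9*(9^2 - 1)) = 1 - 816/720 = -0.133333.
Step 4: Under H0, t = rho * sqrt((n-2)/(1-rho^2)) = -0.3559 ~ t(7).
Step 5: Two-sided p-value from the t-distribution with 7 df = 0.732368.
Step 6: alpha = 0.1. fail to reject H0.

rho = -0.1333, p = 0.732368, fail to reject H0 at alpha = 0.1.


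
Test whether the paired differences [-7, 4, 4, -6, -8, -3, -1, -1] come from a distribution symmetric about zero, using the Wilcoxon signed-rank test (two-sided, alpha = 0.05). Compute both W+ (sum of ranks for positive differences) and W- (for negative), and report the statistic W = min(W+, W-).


Step 1: Drop any zero differences (none here) and take |d_i|.
|d| = [7, 4, 4, 6, 8, 3, 1, 1]
Step 2: Midrank |d_i| (ties get averaged ranks).
ranks: |7|->7, |4|->4.5, |4|->4.5, |6|->6, |8|->8, |3|->3, |1|->1.5, |1|->1.5
Step 3: Attach original signs; sum ranks with positive sign and with negative sign.
W+ = 4.5 + 4.5 = 9
W- = 7 + 6 + 8 + 3 + 1.5 + 1.5 = 27
(Check: W+ + W- = 36 should equal n(n+1)/2 = 36.)
Step 4: Test statistic W = min(W+, W-) = 9.
Step 5: Ties in |d|, so use the tie-corrected normal approximation.
        E[W] = n(n+1)/4 = 8*9/4 = 18.
        Tie groups: |d|=1 (t=2), |d|=4 (t=2); sum(t^3 - t) = 12.
        Var[W] = n(n+1)(2n+1)/24 - sum(t^3-t)/48 = 1224/24 - 12/48 = 50.75.
        z = (W - E[W]) / sqrt(Var[W]) = (9 - 18) / 7.1239 = -1.2634.
        Two-sided p = 2*Phi(z) = 0.206463.
Step 6: alpha = 0.05. fail to reject H0.

W+ = 9, W- = 27, W = min = 9, p = 0.206463, fail to reject H0.


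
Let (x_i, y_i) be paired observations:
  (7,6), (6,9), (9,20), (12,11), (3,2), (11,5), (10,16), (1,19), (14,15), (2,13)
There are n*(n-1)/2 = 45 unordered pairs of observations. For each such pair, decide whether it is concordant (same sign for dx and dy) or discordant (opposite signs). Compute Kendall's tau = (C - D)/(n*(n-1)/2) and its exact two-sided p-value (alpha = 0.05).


Step 1: Enumerate the 45 unordered pairs (i,j) with i<j and classify each by sign(x_j-x_i) * sign(y_j-y_i).
  (1,2):dx=-1,dy=+3->D; (1,3):dx=+2,dy=+14->C; (1,4):dx=+5,dy=+5->C; (1,5):dx=-4,dy=-4->C
  (1,6):dx=+4,dy=-1->D; (1,7):dx=+3,dy=+10->C; (1,8):dx=-6,dy=+13->D; (1,9):dx=+7,dy=+9->C
  (1,10):dx=-5,dy=+7->D; (2,3):dx=+3,dy=+11->C; (2,4):dx=+6,dy=+2->C; (2,5):dx=-3,dy=-7->C
  (2,6):dx=+5,dy=-4->D; (2,7):dx=+4,dy=+7->C; (2,8):dx=-5,dy=+10->D; (2,9):dx=+8,dy=+6->C
  (2,10):dx=-4,dy=+4->D; (3,4):dx=+3,dy=-9->D; (3,5):dx=-6,dy=-18->C; (3,6):dx=+2,dy=-15->D
  (3,7):dx=+1,dy=-4->D; (3,8):dx=-8,dy=-1->C; (3,9):dx=+5,dy=-5->D; (3,10):dx=-7,dy=-7->C
  (4,5):dx=-9,dy=-9->C; (4,6):dx=-1,dy=-6->C; (4,7):dx=-2,dy=+5->D; (4,8):dx=-11,dy=+8->D
  (4,9):dx=+2,dy=+4->C; (4,10):dx=-10,dy=+2->D; (5,6):dx=+8,dy=+3->C; (5,7):dx=+7,dy=+14->C
  (5,8):dx=-2,dy=+17->D; (5,9):dx=+11,dy=+13->C; (5,10):dx=-1,dy=+11->D; (6,7):dx=-1,dy=+11->D
  (6,8):dx=-10,dy=+14->D; (6,9):dx=+3,dy=+10->C; (6,10):dx=-9,dy=+8->D; (7,8):dx=-9,dy=+3->D
  (7,9):dx=+4,dy=-1->D; (7,10):dx=-8,dy=-3->C; (8,9):dx=+13,dy=-4->D; (8,10):dx=+1,dy=-6->D
  (9,10):dx=-12,dy=-2->C
Step 2: C = 22, D = 23, total pairs = 45.
Step 3: tau = (C - D)/(n(n-1)/2) = (22 - 23)/45 = -0.022222.
Step 4: Exact two-sided p-value (enumerate n! = 3628800 permutations of y under H0): p = 1.000000.
Step 5: alpha = 0.05. fail to reject H0.

tau_b = -0.0222 (C=22, D=23), p = 1.000000, fail to reject H0.


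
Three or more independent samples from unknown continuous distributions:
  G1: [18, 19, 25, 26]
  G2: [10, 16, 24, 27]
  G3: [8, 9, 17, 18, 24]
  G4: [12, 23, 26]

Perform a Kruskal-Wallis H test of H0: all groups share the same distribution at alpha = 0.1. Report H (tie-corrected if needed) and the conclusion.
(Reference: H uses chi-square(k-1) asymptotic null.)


Step 1: Combine all N = 16 observations and assign midranks.
sorted (value, group, rank): (8,G3,1), (9,G3,2), (10,G2,3), (12,G4,4), (16,G2,5), (17,G3,6), (18,G1,7.5), (18,G3,7.5), (19,G1,9), (23,G4,10), (24,G2,11.5), (24,G3,11.5), (25,G1,13), (26,G1,14.5), (26,G4,14.5), (27,G2,16)
Step 2: Sum ranks within each group.
R_1 = 44 (n_1 = 4)
R_2 = 35.5 (n_2 = 4)
R_3 = 28 (n_3 = 5)
R_4 = 28.5 (n_4 = 3)
Step 3: H = 12/(N(N+1)) * sum(R_i^2/n_i) - 3(N+1)
     = 12/(16*17) * (44^2/4 + 35.5^2/4 + 28^2/5 + 28.5^2/3) - 3*17
     = 0.044118 * 1226.61 - 51
     = 3.115257.
Step 4: Ties present; correction factor C = 1 - 18/(16^3 - 16) = 0.995588. Corrected H = 3.115257 / 0.995588 = 3.129062.
Step 5: Under H0, H ~ chi^2(3); p-value = 0.372151.
Step 6: alpha = 0.1. fail to reject H0.

H = 3.1291, df = 3, p = 0.372151, fail to reject H0.
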